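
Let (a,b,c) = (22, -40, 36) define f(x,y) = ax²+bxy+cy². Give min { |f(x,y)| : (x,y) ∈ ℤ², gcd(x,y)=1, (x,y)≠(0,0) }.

translate: b→4 (≡-40 mod 44), so (22,-40,36)→(22,4,18)
flip: (22,4,18)→(18,-4,22)
reduced (well bottom): (18,-4,22) with a≤c, −a<b≤a
well minimum = a = 18

18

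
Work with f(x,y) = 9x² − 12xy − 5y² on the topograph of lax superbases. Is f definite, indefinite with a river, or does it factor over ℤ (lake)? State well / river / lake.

D = b²−4ac = (-12)² − 4·9·(-5) = 324
D = 18² is a perfect square ⇒ form factors over ℤ ⇒ lakes

lake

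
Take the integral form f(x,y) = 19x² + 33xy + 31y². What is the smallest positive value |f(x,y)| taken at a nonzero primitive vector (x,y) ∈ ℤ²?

translate: b→-5 (≡33 mod 38), so (19,33,31)→(19,-5,17)
flip: (19,-5,17)→(17,5,19)
reduced (well bottom): (17,5,19) with a≤c, −a<b≤a
well minimum = a = 17

17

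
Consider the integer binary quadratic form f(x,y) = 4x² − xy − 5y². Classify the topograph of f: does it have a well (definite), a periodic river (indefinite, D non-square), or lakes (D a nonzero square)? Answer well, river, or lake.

D = b²−4ac = (-1)² − 4·4·(-5) = 81
D = 9² is a perfect square ⇒ form factors over ℤ ⇒ lakes

lake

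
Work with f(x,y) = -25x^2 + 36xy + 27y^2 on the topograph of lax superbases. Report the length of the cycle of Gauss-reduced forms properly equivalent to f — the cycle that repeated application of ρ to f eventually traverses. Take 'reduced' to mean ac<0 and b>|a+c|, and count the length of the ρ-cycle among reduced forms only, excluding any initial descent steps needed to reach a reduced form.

D = 3996, ⌊√D⌋ = 63
river: ρ → (27,18,-34)
river: ρ → (-34,50,11)
river: ρ → (11,60,-9)
river: ρ → (-9,48,47)
river: ρ → (47,46,-10)
river: ρ → (-10,54,27)
river: ρ → (27,54,-10)
river: ρ → (-10,46,47)
river: ρ → (47,48,-9)
river: ρ → (-9,60,11)
river: ρ → (11,50,-34)
river: ρ → (-34,18,27)
river: ρ → (27,36,-25)
river: ρ → (-25,14,38)
river: ρ → (38,62,-1)
river: ρ → (-1,62,38)
river: ρ → (38,14,-25)
river: ρ → (-25,36,27)
ρ-cycle length = 18 (tail of 0 descent steps not counted)

18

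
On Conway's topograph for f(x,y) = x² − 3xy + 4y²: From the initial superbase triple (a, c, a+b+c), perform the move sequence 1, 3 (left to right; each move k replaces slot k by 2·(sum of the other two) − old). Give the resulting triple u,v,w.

start (1,4,2) = (f(1,0),f(0,1),f(1,1))
replace slot 1: 2·(4+2) − 1 = 11 → (11,4,2)
replace slot 3: 2·(11+4) − 2 = 28 → (11,4,28)

11,4,28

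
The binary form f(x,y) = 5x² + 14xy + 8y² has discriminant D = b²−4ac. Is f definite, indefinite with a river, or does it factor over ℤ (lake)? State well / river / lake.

D = b²−4ac = 14² − 4·5·8 = 36
D = 6² is a perfect square ⇒ form factors over ℤ ⇒ lakes

lake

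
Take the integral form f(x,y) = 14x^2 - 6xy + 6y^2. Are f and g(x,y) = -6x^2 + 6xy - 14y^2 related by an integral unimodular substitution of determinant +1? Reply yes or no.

D₁ = -300, D₂ = -300
f: flip: (14,-6,6)→(6,6,14)
f: reduced (well bottom): (6,6,14) with a≤c, −a<b≤a
g is negative-definite; reduce −g:
−g: translate: b→6 (≡-6 mod 12), so (6,-6,14)→(6,6,14)
−g: reduced (well bottom): (6,6,14) with a≤c, −a<b≤a
flip sign back: reduced form of g is (-6,-6,-14)
reduced forms (6, 6, 14) vs (-6, -6, -14) ⇒ inequivalent

no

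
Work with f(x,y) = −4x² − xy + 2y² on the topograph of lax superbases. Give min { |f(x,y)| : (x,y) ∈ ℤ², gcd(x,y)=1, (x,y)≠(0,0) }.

descent: ρ → (2,5,-1)  [lands on river]
river: ρ → (-1,5,2)
river: ρ → (2,3,-3)
river: ρ → (-3,3,2)
closes: descent 1, river 4
min |a| on river = 1

1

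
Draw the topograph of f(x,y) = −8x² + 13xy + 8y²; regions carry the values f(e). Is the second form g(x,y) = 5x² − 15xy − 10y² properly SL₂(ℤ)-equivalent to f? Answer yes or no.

D₁ = 425, D₂ = 425
river cycle of f (length 10): (8, 19, -2), (-2, 17, 17), (17, 17, -2), (-2, 19, 8), (8, 13, -8), (-8, 19, 2), (2, 17, -17), (-17, 17, 2), (2, 19, -8), (-8, 13, 8)
river cycle of g (length 6): (-10, 15, 5), (5, 15, -10), (-10, 5, 10), (10, 15, -5), (-5, 15, 10), (10, 5, -10)
cycles differ ⇒ inequivalent

no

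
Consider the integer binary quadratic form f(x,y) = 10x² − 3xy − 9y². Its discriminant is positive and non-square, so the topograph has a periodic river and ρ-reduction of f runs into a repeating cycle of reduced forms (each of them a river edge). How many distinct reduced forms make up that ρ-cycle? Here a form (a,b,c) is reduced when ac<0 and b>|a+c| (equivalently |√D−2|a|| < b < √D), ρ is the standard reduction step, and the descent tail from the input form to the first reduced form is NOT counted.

D = 369, ⌊√D⌋ = 19
descent: ρ → (-9,3,10)  [lands on river]
river: ρ → (10,17,-2)
river: ρ → (-2,19,1)
river: ρ → (1,19,-2)
river: ρ → (-2,17,10)
river: ρ → (10,3,-9)
river: ρ → (-9,15,4)
river: ρ → (4,17,-5)
river: ρ → (-5,13,10)
river: ρ → (10,7,-8)
river: ρ → (-8,9,9)
river: ρ → (9,9,-8)
river: ρ → (-8,7,10)
river: ρ → (10,13,-5)
river: ρ → (-5,17,4)
river: ρ → (4,15,-9)
ρ-cycle length = 16 (tail of 1 descent step not counted)

16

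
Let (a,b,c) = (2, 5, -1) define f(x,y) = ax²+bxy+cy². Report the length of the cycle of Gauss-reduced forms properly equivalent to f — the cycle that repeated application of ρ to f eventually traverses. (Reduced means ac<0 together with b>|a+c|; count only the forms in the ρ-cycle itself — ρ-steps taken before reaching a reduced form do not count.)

D = 33, ⌊√D⌋ = 5
river: ρ → (-1,5,2)
river: ρ → (2,3,-3)
river: ρ → (-3,3,2)
river: ρ → (2,5,-1)
ρ-cycle length = 4 (tail of 0 descent steps not counted)

4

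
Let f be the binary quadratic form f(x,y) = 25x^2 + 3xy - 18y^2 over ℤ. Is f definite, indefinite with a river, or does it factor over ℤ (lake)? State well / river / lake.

D = b²−4ac = 3² − 4·25·(-18) = 1809
D > 0 non-square ⇒ indefinite ⇒ periodic river

river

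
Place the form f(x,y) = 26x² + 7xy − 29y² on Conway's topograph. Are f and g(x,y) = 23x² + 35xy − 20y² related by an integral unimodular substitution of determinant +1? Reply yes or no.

D₁ = 3065, D₂ = 3065
river cycle of f (length 30): (-29, 51, 4), (4, 53, -16), (-16, 43, 19), (19, 33, -26), (-26, 19, 26), (26, 33, -19), (-19, 43, 16), (16, 53, -4), (-4, 51, 29), (29, 7, -26), … (20 more)
river cycle of g (length 30): (-20, 45, 13), (13, 33, -38), (-38, 43, 8), (8, 53, -8), (-8, 43, 38), (38, 33, -13), (-13, 45, 20), (20, 35, -23), (-23, 11, 32), (32, 53, -2), … (20 more)
cycles differ ⇒ inequivalent

no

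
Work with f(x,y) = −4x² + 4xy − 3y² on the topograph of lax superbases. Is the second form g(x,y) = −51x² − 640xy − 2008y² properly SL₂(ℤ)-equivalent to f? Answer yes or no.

D₁ = -32, D₂ = -32
f is negative-definite; reduce −f:
−f: translate: b→4 (≡-4 mod 8), so (4,-4,3)→(4,4,3)
−f: flip: (4,4,3)→(3,-4,4)
−f: translate: b→2 (≡-4 mod 6), so (3,-4,4)→(3,2,3)
−f: reduced (well bottom): (3,2,3) with a≤c, −a<b≤a
flip sign back: reduced form of f is (-3,-2,-3)
g is negative-definite; reduce −g:
−g: translate: b→28 (≡640 mod 102), so (51,640,2008)→(51,28,4)
−g: flip: (51,28,4)→(4,-28,51)
−g: translate: b→4 (≡-28 mod 8), so (4,-28,51)→(4,4,3)
−g: flip: (4,4,3)→(3,-4,4)
−g: translate: b→2 (≡-4 mod 6), so (3,-4,4)→(3,2,3)
−g: reduced (well bottom): (3,2,3) with a≤c, −a<b≤a
flip sign back: reduced form of g is (-3,-2,-3)
reduced forms (-3, -2, -3) vs (-3, -2, -3) ⇒ equivalent

yes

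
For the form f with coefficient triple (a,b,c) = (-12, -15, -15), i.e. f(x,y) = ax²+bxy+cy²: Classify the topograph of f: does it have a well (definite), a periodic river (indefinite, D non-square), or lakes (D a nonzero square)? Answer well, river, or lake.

D = b²−4ac = (-15)² − 4·(-12)·(-15) = -495
D < 0 ⇒ definite ⇒ every region one sign ⇒ single well

well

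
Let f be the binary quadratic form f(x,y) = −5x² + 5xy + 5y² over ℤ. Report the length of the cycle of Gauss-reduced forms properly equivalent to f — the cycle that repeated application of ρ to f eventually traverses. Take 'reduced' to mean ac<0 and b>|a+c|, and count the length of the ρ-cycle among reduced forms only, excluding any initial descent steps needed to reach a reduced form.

D = 125, ⌊√D⌋ = 11
river: ρ → (5,5,-5)
river: ρ → (-5,5,5)
ρ-cycle length = 2 (tail of 0 descent steps not counted)

2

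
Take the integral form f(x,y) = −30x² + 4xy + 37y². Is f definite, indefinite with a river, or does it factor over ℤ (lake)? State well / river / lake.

D = b²−4ac = 4² − 4·(-30)·37 = 4456
D > 0 non-square ⇒ indefinite ⇒ periodic river

river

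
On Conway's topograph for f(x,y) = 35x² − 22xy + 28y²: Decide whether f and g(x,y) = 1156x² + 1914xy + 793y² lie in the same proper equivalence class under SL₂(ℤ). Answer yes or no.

D₁ = -3436, D₂ = -3436
f: flip: (35,-22,28)→(28,22,35)
f: reduced (well bottom): (28,22,35) with a≤c, −a<b≤a
g: translate: b→-398 (≡1914 mod 2312), so (1156,1914,793)→(1156,-398,35)
g: flip: (1156,-398,35)→(35,398,1156)
g: translate: b→-22 (≡398 mod 70), so (35,398,1156)→(35,-22,28)
g: flip: (35,-22,28)→(28,22,35)
g: reduced (well bottom): (28,22,35) with a≤c, −a<b≤a
reduced forms (28, 22, 35) vs (28, 22, 35) ⇒ equivalent

yes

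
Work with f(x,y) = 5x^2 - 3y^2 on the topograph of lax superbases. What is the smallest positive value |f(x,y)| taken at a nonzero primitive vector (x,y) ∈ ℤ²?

descent: ρ → (-3,6,2)  [lands on river]
river: ρ → (2,6,-3)
closes: descent 1, river 2
min |a| on river = 2

2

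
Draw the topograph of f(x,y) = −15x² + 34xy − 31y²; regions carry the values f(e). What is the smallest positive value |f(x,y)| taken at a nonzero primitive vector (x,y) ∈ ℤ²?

translate: b→-4 (≡-34 mod 30), so (15,-34,31)→(15,-4,12)
flip: (15,-4,12)→(12,4,15)
reduced (well bottom): (12,4,15) with a≤c, −a<b≤a
well minimum |f| = |-12| = 12 (negative-definite)

12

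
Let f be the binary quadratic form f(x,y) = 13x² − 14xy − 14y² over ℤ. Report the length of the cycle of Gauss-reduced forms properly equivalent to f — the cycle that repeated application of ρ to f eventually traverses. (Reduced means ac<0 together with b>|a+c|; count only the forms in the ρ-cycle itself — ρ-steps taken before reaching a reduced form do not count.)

D = 924, ⌊√D⌋ = 30
descent: ρ → (-14,14,13)  [lands on river]
river: ρ → (13,12,-15)
river: ρ → (-15,18,10)
river: ρ → (10,22,-11)
river: ρ → (-11,22,10)
river: ρ → (10,18,-15)
river: ρ → (-15,12,13)
river: ρ → (13,14,-14)
ρ-cycle length = 8 (tail of 1 descent step not counted)

8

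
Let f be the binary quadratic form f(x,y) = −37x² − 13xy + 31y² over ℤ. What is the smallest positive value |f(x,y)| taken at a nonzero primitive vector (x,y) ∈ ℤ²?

descent: ρ → (31,13,-37)  [lands on river]
river: ρ → (-37,61,7)
river: ρ → (7,65,-19)
river: ρ → (-19,49,31)
closes: descent 1, river 4
min |a| on river = 7

7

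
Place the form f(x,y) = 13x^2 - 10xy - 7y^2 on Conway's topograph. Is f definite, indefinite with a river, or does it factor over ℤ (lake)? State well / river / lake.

D = b²−4ac = (-10)² − 4·13·(-7) = 464
D > 0 non-square ⇒ indefinite ⇒ periodic river

river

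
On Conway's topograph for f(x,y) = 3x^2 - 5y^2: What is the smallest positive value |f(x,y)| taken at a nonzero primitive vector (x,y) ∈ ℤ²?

descent: ρ → (-5,0,3)
descent: ρ → (3,6,-2)  [lands on river]
river: ρ → (-2,6,3)
closes: descent 2, river 2
min |a| on river = 2

2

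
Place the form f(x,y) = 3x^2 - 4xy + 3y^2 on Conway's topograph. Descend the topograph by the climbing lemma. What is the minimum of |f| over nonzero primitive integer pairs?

translate: b→2 (≡-4 mod 6), so (3,-4,3)→(3,2,2)
flip: (3,2,2)→(2,-2,3)
translate: b→2 (≡-2 mod 4), so (2,-2,3)→(2,2,3)
reduced (well bottom): (2,2,3) with a≤c, −a<b≤a
well minimum = a = 2

2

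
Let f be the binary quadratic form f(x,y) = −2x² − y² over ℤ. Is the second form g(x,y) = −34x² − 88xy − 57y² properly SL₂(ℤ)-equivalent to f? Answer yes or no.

D₁ = -8, D₂ = -8
f is negative-definite; reduce −f:
−f: flip: (2,0,1)→(1,0,2)
−f: reduced (well bottom): (1,0,2) with a≤c, −a<b≤a
flip sign back: reduced form of f is (-1,0,-2)
g is negative-definite; reduce −g:
−g: translate: b→20 (≡88 mod 68), so (34,88,57)→(34,20,3)
−g: flip: (34,20,3)→(3,-20,34)
−g: translate: b→-2 (≡-20 mod 6), so (3,-20,34)→(3,-2,1)
−g: flip: (3,-2,1)→(1,2,3)
−g: translate: b→0 (≡2 mod 2), so (1,2,3)→(1,0,2)
−g: reduced (well bottom): (1,0,2) with a≤c, −a<b≤a
flip sign back: reduced form of g is (-1,0,-2)
reduced forms (-1, 0, -2) vs (-1, 0, -2) ⇒ equivalent

yes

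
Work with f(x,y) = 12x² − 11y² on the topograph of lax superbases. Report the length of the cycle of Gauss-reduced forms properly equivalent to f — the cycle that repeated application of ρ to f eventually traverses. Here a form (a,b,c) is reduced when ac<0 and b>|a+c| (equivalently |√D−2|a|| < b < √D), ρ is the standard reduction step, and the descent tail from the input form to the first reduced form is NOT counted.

D = 528, ⌊√D⌋ = 22
descent: ρ → (-11,22,1)  [lands on river]
river: ρ → (1,22,-11)
ρ-cycle length = 2 (tail of 1 descent step not counted)

2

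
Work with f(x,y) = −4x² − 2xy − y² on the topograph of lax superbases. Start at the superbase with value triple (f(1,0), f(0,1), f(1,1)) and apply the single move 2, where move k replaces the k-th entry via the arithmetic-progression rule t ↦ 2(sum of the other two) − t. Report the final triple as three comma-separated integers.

start (-4,-1,-7) = (f(1,0),f(0,1),f(1,1))
replace slot 2: 2·((-4)+(-7)) − (-1) = -21 → (-4,-21,-7)

-4,-21,-7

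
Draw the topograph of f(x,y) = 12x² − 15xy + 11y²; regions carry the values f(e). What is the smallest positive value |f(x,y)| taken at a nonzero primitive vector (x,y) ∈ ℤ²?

translate: b→9 (≡-15 mod 24), so (12,-15,11)→(12,9,8)
flip: (12,9,8)→(8,-9,12)
translate: b→7 (≡-9 mod 16), so (8,-9,12)→(8,7,11)
reduced (well bottom): (8,7,11) with a≤c, −a<b≤a
well minimum = a = 8

8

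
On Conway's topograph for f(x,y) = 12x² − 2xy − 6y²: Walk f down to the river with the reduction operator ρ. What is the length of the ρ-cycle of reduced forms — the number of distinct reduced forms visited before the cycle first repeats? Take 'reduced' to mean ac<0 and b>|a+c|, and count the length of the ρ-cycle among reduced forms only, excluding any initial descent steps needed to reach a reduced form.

D = 292, ⌊√D⌋ = 17
descent: ρ → (-6,14,4)  [lands on river]
river: ρ → (4,10,-12)
river: ρ → (-12,14,2)
river: ρ → (2,14,-12)
river: ρ → (-12,10,4)
river: ρ → (4,14,-6)
river: ρ → (-6,10,8)
river: ρ → (8,6,-8)
river: ρ → (-8,10,6)
river: ρ → (6,14,-4)
river: ρ → (-4,10,12)
river: ρ → (12,14,-2)
river: ρ → (-2,14,12)
river: ρ → (12,10,-4)
river: ρ → (-4,14,6)
river: ρ → (6,10,-8)
river: ρ → (-8,6,8)
river: ρ → (8,10,-6)
ρ-cycle length = 18 (tail of 1 descent step not counted)

18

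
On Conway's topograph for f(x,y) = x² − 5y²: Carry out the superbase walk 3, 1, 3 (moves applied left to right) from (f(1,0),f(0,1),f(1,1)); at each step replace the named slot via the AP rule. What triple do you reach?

start (1,-5,-4) = (f(1,0),f(0,1),f(1,1))
replace slot 3: 2·(1+(-5)) − (-4) = -4 → (1,-5,-4)
replace slot 1: 2·((-5)+(-4)) − 1 = -19 → (-19,-5,-4)
replace slot 3: 2·((-19)+(-5)) − (-4) = -44 → (-19,-5,-44)

-19,-5,-44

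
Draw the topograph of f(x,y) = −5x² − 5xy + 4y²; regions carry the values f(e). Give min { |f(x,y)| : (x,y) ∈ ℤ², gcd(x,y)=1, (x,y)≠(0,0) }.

descent: ρ → (4,5,-5)  [lands on river]
river: ρ → (-5,5,4)
river: ρ → (4,3,-6)
river: ρ → (-6,9,1)
river: ρ → (1,9,-6)
river: ρ → (-6,3,4)
closes: descent 1, river 6
min |a| on river = 1

1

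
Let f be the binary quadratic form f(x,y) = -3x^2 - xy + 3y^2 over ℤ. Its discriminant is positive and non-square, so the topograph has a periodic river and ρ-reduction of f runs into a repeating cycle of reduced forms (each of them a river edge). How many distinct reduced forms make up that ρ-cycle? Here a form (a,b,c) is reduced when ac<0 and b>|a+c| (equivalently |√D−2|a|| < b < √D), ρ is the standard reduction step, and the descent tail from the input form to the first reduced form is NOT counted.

D = 37, ⌊√D⌋ = 6
descent: ρ → (3,1,-3)  [lands on river]
river: ρ → (-3,5,1)
river: ρ → (1,5,-3)
river: ρ → (-3,1,3)
river: ρ → (3,5,-1)
river: ρ → (-1,5,3)
ρ-cycle length = 6 (tail of 1 descent step not counted)

6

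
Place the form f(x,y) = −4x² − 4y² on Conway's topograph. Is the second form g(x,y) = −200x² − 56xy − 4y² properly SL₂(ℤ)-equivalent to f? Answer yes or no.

D₁ = -64, D₂ = -64
f is negative-definite; reduce −f:
−f: reduced (well bottom): (4,0,4) with a≤c, −a<b≤a
flip sign back: reduced form of f is (-4,0,-4)
g is negative-definite; reduce −g:
−g: flip: (200,56,4)→(4,-56,200)
−g: translate: b→0 (≡-56 mod 8), so (4,-56,200)→(4,0,4)
−g: reduced (well bottom): (4,0,4) with a≤c, −a<b≤a
flip sign back: reduced form of g is (-4,0,-4)
reduced forms (-4, 0, -4) vs (-4, 0, -4) ⇒ equivalent

yes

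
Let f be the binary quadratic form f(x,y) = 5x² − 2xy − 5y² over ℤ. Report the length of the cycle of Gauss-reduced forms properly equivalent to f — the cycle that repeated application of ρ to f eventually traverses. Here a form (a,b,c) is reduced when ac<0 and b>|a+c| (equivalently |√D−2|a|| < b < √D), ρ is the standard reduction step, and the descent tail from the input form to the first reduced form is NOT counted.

D = 104, ⌊√D⌋ = 10
descent: ρ → (-5,2,5)  [lands on river]
river: ρ → (5,8,-2)
river: ρ → (-2,8,5)
river: ρ → (5,2,-5)
river: ρ → (-5,8,2)
river: ρ → (2,8,-5)
ρ-cycle length = 6 (tail of 1 descent step not counted)

6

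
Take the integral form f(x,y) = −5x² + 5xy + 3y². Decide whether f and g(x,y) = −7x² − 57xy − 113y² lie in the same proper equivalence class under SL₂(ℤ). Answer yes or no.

D₁ = 85, D₂ = 85
river cycle of f (length 6): (3, 7, -3), (-3, 5, 5), (5, 5, -3), (-3, 7, 3), (3, 5, -5), (-5, 5, 3)
river cycle of g (length 6): (3, 7, -3), (-3, 5, 5), (5, 5, -3), (-3, 7, 3), (3, 5, -5), (-5, 5, 3)
cycles coincide ⇒ equivalent

yes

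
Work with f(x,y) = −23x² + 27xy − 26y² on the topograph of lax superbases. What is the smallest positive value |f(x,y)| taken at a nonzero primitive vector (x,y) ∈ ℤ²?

translate: b→19 (≡-27 mod 46), so (23,-27,26)→(23,19,22)
flip: (23,19,22)→(22,-19,23)
reduced (well bottom): (22,-19,23) with a≤c, −a<b≤a
well minimum |f| = |-22| = 22 (negative-definite)

22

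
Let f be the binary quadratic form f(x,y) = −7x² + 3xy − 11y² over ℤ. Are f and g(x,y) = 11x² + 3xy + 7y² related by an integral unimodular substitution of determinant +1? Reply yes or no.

D₁ = -299, D₂ = -299
f is negative-definite; reduce −f:
−f: reduced (well bottom): (7,-3,11) with a≤c, −a<b≤a
flip sign back: reduced form of f is (-7,3,-11)
g: flip: (11,3,7)→(7,-3,11)
g: reduced (well bottom): (7,-3,11) with a≤c, −a<b≤a
reduced forms (-7, 3, -11) vs (7, -3, 11) ⇒ inequivalent

no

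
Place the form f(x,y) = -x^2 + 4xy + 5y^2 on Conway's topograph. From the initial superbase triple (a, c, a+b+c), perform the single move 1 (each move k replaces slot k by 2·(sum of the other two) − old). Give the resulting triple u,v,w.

start (-1,5,8) = (f(1,0),f(0,1),f(1,1))
replace slot 1: 2·(5+8) − (-1) = 27 → (27,5,8)

27,5,8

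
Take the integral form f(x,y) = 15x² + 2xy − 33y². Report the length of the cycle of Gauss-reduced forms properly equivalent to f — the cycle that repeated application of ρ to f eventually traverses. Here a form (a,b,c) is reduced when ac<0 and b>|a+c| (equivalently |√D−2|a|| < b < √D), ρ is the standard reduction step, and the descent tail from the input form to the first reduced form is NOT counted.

D = 1984, ⌊√D⌋ = 44
descent: ρ → (-33,-2,15)
descent: ρ → (15,32,-16)  [lands on river]
river: ρ → (-16,32,15)
river: ρ → (15,28,-20)
river: ρ → (-20,12,23)
river: ρ → (23,34,-9)
river: ρ → (-9,38,15)
river: ρ → (15,22,-25)
river: ρ → (-25,28,12)
river: ρ → (12,44,-1)
river: ρ → (-1,44,12)
river: ρ → (12,28,-25)
river: ρ → (-25,22,15)
river: ρ → (15,38,-9)
river: ρ → (-9,34,23)
river: ρ → (23,12,-20)
river: ρ → (-20,28,15)
ρ-cycle length = 16 (tail of 2 descent steps not counted)

16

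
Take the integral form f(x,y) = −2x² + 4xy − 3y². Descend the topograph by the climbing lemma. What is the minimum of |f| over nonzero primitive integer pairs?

translate: b→0 (≡-4 mod 4), so (2,-4,3)→(2,0,1)
flip: (2,0,1)→(1,0,2)
reduced (well bottom): (1,0,2) with a≤c, −a<b≤a
well minimum |f| = |-1| = 1 (negative-definite)

1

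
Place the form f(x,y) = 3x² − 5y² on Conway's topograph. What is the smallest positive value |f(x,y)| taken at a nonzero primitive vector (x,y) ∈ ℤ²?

descent: ρ → (-5,0,3)
descent: ρ → (3,6,-2)  [lands on river]
river: ρ → (-2,6,3)
closes: descent 2, river 2
min |a| on river = 2

2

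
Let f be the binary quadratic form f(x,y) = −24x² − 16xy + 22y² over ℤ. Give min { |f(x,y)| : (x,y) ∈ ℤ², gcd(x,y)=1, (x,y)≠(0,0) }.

descent: ρ → (22,16,-24)  [lands on river]
river: ρ → (-24,32,14)
river: ρ → (14,24,-32)
river: ρ → (-32,40,6)
river: ρ → (6,44,-18)
river: ρ → (-18,28,22)
closes: descent 1, river 6
min |a| on river = 6

6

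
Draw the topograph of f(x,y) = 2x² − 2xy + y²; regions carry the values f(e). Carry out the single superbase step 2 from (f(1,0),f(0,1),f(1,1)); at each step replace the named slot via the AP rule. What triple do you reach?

start (2,1,1) = (f(1,0),f(0,1),f(1,1))
replace slot 2: 2·(2+1) − 1 = 5 → (2,5,1)

2,5,1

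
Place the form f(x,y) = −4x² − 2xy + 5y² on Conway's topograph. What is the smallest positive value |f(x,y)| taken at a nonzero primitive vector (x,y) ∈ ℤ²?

descent: ρ → (5,2,-4)  [lands on river]
river: ρ → (-4,6,3)
river: ρ → (3,6,-4)
river: ρ → (-4,2,5)
river: ρ → (5,8,-1)
river: ρ → (-1,8,5)
closes: descent 1, river 6
min |a| on river = 1

1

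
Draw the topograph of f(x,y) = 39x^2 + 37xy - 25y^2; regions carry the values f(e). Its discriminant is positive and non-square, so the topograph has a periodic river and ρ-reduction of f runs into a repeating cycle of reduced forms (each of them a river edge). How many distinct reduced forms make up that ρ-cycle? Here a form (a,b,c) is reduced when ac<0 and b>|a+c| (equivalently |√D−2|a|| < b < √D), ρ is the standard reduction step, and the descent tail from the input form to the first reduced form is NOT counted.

D = 5269, ⌊√D⌋ = 72
river: ρ → (-25,63,13)
river: ρ → (13,67,-15)
river: ρ → (-15,53,41)
river: ρ → (41,29,-27)
river: ρ → (-27,25,43)
river: ρ → (43,61,-9)
river: ρ → (-9,65,29)
river: ρ → (29,51,-23)
river: ρ → (-23,41,39)
river: ρ → (39,37,-25)
ρ-cycle length = 10 (tail of 0 descent steps not counted)

10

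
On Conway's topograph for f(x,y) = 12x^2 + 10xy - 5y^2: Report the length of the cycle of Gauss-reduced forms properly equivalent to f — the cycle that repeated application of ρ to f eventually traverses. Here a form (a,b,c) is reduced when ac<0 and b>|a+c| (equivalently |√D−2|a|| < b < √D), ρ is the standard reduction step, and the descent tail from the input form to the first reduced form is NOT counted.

D = 340, ⌊√D⌋ = 18
river: ρ → (-5,10,12)
river: ρ → (12,14,-3)
river: ρ → (-3,16,7)
river: ρ → (7,12,-7)
river: ρ → (-7,16,3)
river: ρ → (3,14,-12)
river: ρ → (-12,10,5)
river: ρ → (5,10,-12)
river: ρ → (-12,14,3)
river: ρ → (3,16,-7)
river: ρ → (-7,12,7)
river: ρ → (7,16,-3)
river: ρ → (-3,14,12)
river: ρ → (12,10,-5)
ρ-cycle length = 14 (tail of 0 descent steps not counted)

14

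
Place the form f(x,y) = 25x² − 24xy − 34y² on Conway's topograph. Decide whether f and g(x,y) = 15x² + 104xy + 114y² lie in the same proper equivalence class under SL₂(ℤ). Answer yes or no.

D₁ = 3976, D₂ = 3976
river cycle of f (length 10): (-34, 24, 25), (25, 26, -33), (-33, 40, 18), (18, 32, -41), (-41, 50, 9), (9, 58, -17), (-17, 44, 30), (30, 16, -31), (-31, 46, 15), (15, 44, -34)
river cycle of g (length 10): (15, 44, -34), (-34, 24, 25), (25, 26, -33), (-33, 40, 18), (18, 32, -41), (-41, 50, 9), (9, 58, -17), (-17, 44, 30), (30, 16, -31), (-31, 46, 15)
cycles coincide ⇒ equivalent

yes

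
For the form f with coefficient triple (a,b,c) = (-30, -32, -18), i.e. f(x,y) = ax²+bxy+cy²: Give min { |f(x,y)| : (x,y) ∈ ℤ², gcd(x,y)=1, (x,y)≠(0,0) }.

translate: b→-28 (≡32 mod 60), so (30,32,18)→(30,-28,16)
flip: (30,-28,16)→(16,28,30)
translate: b→-4 (≡28 mod 32), so (16,28,30)→(16,-4,18)
reduced (well bottom): (16,-4,18) with a≤c, −a<b≤a
well minimum |f| = |-16| = 16 (negative-definite)

16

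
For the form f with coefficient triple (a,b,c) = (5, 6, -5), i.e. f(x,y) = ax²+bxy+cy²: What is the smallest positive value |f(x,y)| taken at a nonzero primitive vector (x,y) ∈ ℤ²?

river: ρ → (-5,4,6)
river: ρ → (6,8,-3)
river: ρ → (-3,10,3)
river: ρ → (3,8,-6)
river: ρ → (-6,4,5)
river: ρ → (5,6,-5)
closes: descent 0, river 6
min |a| on river = 3

3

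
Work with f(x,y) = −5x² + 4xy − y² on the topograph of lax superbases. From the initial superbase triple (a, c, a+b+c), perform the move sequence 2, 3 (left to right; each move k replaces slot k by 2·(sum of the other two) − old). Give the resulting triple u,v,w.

start (-5,-1,-2) = (f(1,0),f(0,1),f(1,1))
replace slot 2: 2·((-5)+(-2)) − (-1) = -13 → (-5,-13,-2)
replace slot 3: 2·((-5)+(-13)) − (-2) = -34 → (-5,-13,-34)

-5,-13,-34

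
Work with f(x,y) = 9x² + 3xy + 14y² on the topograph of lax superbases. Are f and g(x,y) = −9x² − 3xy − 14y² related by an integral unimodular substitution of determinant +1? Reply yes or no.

D₁ = -495, D₂ = -495
f: reduced (well bottom): (9,3,14) with a≤c, −a<b≤a
g is negative-definite; reduce −g:
−g: reduced (well bottom): (9,3,14) with a≤c, −a<b≤a
flip sign back: reduced form of g is (-9,-3,-14)
reduced forms (9, 3, 14) vs (-9, -3, -14) ⇒ inequivalent

no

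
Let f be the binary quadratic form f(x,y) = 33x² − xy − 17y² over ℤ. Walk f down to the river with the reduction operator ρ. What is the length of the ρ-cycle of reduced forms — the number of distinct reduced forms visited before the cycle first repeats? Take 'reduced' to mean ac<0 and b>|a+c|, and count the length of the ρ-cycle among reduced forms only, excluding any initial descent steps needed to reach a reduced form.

D = 2245, ⌊√D⌋ = 47
descent: ρ → (-17,35,15)  [lands on river]
river: ρ → (15,25,-27)
river: ρ → (-27,29,13)
river: ρ → (13,23,-33)
river: ρ → (-33,43,3)
river: ρ → (3,47,-3)
river: ρ → (-3,43,33)
river: ρ → (33,23,-13)
river: ρ → (-13,29,27)
river: ρ → (27,25,-15)
river: ρ → (-15,35,17)
river: ρ → (17,33,-17)
ρ-cycle length = 12 (tail of 1 descent step not counted)

12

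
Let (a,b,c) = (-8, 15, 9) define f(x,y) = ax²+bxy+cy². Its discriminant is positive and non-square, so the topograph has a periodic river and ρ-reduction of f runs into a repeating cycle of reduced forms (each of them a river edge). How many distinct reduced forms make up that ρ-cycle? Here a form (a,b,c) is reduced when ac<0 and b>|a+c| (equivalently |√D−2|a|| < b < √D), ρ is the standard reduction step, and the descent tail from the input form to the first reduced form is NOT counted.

D = 513, ⌊√D⌋ = 22
river: ρ → (9,21,-2)
river: ρ → (-2,19,19)
river: ρ → (19,19,-2)
river: ρ → (-2,21,9)
river: ρ → (9,15,-8)
river: ρ → (-8,17,7)
river: ρ → (7,11,-14)
river: ρ → (-14,17,4)
river: ρ → (4,15,-18)
river: ρ → (-18,21,1)
river: ρ → (1,21,-18)
river: ρ → (-18,15,4)
river: ρ → (4,17,-14)
river: ρ → (-14,11,7)
river: ρ → (7,17,-8)
river: ρ → (-8,15,9)
ρ-cycle length = 16 (tail of 0 descent steps not counted)

16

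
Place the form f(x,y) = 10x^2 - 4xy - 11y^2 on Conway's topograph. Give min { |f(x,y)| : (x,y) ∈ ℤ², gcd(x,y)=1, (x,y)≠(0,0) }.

descent: ρ → (-11,4,10)  [lands on river]
river: ρ → (10,16,-5)
river: ρ → (-5,14,13)
river: ρ → (13,12,-6)
river: ρ → (-6,12,13)
river: ρ → (13,14,-5)
river: ρ → (-5,16,10)
river: ρ → (10,4,-11)
river: ρ → (-11,18,3)
river: ρ → (3,18,-11)
closes: descent 1, river 10
min |a| on river = 3

3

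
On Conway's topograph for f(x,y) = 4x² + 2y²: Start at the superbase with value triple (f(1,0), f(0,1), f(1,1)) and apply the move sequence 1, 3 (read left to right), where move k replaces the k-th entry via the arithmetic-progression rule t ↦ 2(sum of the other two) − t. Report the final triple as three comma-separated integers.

start (4,2,6) = (f(1,0),f(0,1),f(1,1))
replace slot 1: 2·(2+6) − 4 = 12 → (12,2,6)
replace slot 3: 2·(12+2) − 6 = 22 → (12,2,22)

12,2,22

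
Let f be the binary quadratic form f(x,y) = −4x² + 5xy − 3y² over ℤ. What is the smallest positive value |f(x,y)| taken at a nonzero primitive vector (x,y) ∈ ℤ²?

translate: b→3 (≡-5 mod 8), so (4,-5,3)→(4,3,2)
flip: (4,3,2)→(2,-3,4)
translate: b→1 (≡-3 mod 4), so (2,-3,4)→(2,1,3)
reduced (well bottom): (2,1,3) with a≤c, −a<b≤a
well minimum |f| = |-2| = 2 (negative-definite)

2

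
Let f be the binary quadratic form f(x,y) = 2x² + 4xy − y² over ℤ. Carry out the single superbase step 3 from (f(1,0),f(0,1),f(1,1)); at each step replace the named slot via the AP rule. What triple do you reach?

start (2,-1,5) = (f(1,0),f(0,1),f(1,1))
replace slot 3: 2·(2+(-1)) − 5 = -3 → (2,-1,-3)

2,-1,-3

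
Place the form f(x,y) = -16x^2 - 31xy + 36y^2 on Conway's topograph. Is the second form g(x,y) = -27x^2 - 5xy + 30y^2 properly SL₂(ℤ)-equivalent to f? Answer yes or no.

D₁ = 3265, D₂ = 3265
river cycle of f (length 66): (36, 31, -16), (-16, 33, 34), (34, 35, -15), (-15, 55, 4), (4, 57, -1), (-1, 57, 4), (4, 55, -15), (-15, 35, 34), (34, 33, -16), (-16, 31, 36), … (56 more)
river cycle of g (length 74): (30, 5, -27), (-27, 49, 8), (8, 47, -33), (-33, 19, 22), (22, 25, -30), (-30, 35, 17), (17, 33, -32), (-32, 31, 18), (18, 41, -22), (-22, 47, 12), … (64 more)
cycles differ ⇒ inequivalent

no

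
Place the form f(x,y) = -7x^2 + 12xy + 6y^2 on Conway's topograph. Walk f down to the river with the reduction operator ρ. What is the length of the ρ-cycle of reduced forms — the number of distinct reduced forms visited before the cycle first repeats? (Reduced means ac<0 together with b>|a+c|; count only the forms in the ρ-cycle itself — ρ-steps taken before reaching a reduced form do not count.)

D = 312, ⌊√D⌋ = 17
river: ρ → (6,12,-7)
river: ρ → (-7,16,2)
river: ρ → (2,16,-7)
river: ρ → (-7,12,6)
ρ-cycle length = 4 (tail of 0 descent steps not counted)

4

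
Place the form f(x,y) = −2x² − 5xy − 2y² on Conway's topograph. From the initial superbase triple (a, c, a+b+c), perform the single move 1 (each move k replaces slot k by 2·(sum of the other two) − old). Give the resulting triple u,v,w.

start (-2,-2,-9) = (f(1,0),f(0,1),f(1,1))
replace slot 1: 2·((-2)+(-9)) − (-2) = -20 → (-20,-2,-9)

-20,-2,-9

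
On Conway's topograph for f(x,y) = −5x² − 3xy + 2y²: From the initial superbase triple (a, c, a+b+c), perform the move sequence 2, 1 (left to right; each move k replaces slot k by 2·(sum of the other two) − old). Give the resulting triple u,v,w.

start (-5,2,-6) = (f(1,0),f(0,1),f(1,1))
replace slot 2: 2·((-5)+(-6)) − 2 = -24 → (-5,-24,-6)
replace slot 1: 2·((-24)+(-6)) − (-5) = -55 → (-55,-24,-6)

-55,-24,-6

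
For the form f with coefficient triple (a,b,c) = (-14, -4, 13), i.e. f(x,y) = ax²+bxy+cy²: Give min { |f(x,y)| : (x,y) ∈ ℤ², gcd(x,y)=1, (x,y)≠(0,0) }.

descent: ρ → (13,4,-14)  [lands on river]
river: ρ → (-14,24,3)
river: ρ → (3,24,-14)
river: ρ → (-14,4,13)
river: ρ → (13,22,-5)
river: ρ → (-5,18,21)
river: ρ → (21,24,-2)
river: ρ → (-2,24,21)
river: ρ → (21,18,-5)
river: ρ → (-5,22,13)
closes: descent 1, river 10
min |a| on river = 2

2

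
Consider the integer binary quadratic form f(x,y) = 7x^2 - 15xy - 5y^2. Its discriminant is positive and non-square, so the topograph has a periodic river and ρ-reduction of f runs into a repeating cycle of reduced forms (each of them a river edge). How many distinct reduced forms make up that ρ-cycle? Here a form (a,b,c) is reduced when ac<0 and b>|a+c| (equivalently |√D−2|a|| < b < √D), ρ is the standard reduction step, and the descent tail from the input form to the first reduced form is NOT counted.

D = 365, ⌊√D⌋ = 19
descent: ρ → (-5,15,7)  [lands on river]
river: ρ → (7,13,-7)
river: ρ → (-7,15,5)
river: ρ → (5,15,-7)
river: ρ → (-7,13,7)
river: ρ → (7,15,-5)
ρ-cycle length = 6 (tail of 1 descent step not counted)

6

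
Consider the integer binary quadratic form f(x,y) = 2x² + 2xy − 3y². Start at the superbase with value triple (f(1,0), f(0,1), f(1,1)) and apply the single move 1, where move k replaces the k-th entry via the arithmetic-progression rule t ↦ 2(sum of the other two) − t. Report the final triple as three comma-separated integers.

start (2,-3,1) = (f(1,0),f(0,1),f(1,1))
replace slot 1: 2·((-3)+1) − 2 = -6 → (-6,-3,1)

-6,-3,1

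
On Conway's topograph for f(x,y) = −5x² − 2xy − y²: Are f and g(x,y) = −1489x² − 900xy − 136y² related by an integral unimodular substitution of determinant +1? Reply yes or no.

D₁ = -16, D₂ = -16
f is negative-definite; reduce −f:
−f: flip: (5,2,1)→(1,-2,5)
−f: translate: b→0 (≡-2 mod 2), so (1,-2,5)→(1,0,4)
−f: reduced (well bottom): (1,0,4) with a≤c, −a<b≤a
flip sign back: reduced form of f is (-1,0,-4)
g is negative-definite; reduce −g:
−g: flip: (1489,900,136)→(136,-900,1489)
−g: translate: b→-84 (≡-900 mod 272), so (136,-900,1489)→(136,-84,13)
−g: flip: (136,-84,13)→(13,84,136)
−g: translate: b→6 (≡84 mod 26), so (13,84,136)→(13,6,1)
−g: flip: (13,6,1)→(1,-6,13)
−g: translate: b→0 (≡-6 mod 2), so (1,-6,13)→(1,0,4)
−g: reduced (well bottom): (1,0,4) with a≤c, −a<b≤a
flip sign back: reduced form of g is (-1,0,-4)
reduced forms (-1, 0, -4) vs (-1, 0, -4) ⇒ equivalent

yes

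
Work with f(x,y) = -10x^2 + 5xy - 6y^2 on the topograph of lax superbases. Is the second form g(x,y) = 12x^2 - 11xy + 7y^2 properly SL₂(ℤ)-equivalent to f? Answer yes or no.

D₁ = -215, D₂ = -215
f is negative-definite; reduce −f:
−f: flip: (10,-5,6)→(6,5,10)
−f: reduced (well bottom): (6,5,10) with a≤c, −a<b≤a
flip sign back: reduced form of f is (-6,-5,-10)
g: flip: (12,-11,7)→(7,11,12)
g: translate: b→-3 (≡11 mod 14), so (7,11,12)→(7,-3,8)
g: reduced (well bottom): (7,-3,8) with a≤c, −a<b≤a
reduced forms (-6, -5, -10) vs (7, -3, 8) ⇒ inequivalent

no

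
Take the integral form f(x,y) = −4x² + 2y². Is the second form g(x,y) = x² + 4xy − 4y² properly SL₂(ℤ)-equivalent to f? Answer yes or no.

D₁ = 32, D₂ = 32
river cycle of f (length 2): (2, 4, -2), (-2, 4, 2)
river cycle of g (length 2): (-4, 4, 1), (1, 4, -4)
cycles differ ⇒ inequivalent

no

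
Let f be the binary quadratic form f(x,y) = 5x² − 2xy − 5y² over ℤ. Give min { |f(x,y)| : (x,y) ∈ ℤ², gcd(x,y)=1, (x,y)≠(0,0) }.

descent: ρ → (-5,2,5)  [lands on river]
river: ρ → (5,8,-2)
river: ρ → (-2,8,5)
river: ρ → (5,2,-5)
river: ρ → (-5,8,2)
river: ρ → (2,8,-5)
closes: descent 1, river 6
min |a| on river = 2

2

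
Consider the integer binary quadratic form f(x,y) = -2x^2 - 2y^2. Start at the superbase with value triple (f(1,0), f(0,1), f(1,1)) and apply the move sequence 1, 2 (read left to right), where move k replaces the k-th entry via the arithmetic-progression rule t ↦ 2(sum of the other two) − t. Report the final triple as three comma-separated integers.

start (-2,-2,-4) = (f(1,0),f(0,1),f(1,1))
replace slot 1: 2·((-2)+(-4)) − (-2) = -10 → (-10,-2,-4)
replace slot 2: 2·((-10)+(-4)) − (-2) = -26 → (-10,-26,-4)

-10,-26,-4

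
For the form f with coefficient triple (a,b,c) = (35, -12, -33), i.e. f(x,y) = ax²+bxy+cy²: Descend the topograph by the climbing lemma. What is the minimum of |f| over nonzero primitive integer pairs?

descent: ρ → (-33,12,35)  [lands on river]
river: ρ → (35,58,-10)
river: ρ → (-10,62,23)
river: ρ → (23,30,-42)
river: ρ → (-42,54,11)
river: ρ → (11,56,-37)
river: ρ → (-37,18,30)
river: ρ → (30,42,-25)
river: ρ → (-25,58,14)
river: ρ → (14,54,-33)
closes: descent 1, river 10
min |a| on river = 10

10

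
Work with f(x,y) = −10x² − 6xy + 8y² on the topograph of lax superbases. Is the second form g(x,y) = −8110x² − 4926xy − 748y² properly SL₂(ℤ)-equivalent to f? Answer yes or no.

D₁ = 356, D₂ = 356
river cycle of f (length 14): (8, 6, -10), (-10, 14, 4), (4, 18, -2), (-2, 18, 4), (4, 14, -10), (-10, 6, 8), (8, 10, -8), (-8, 6, 10), (10, 14, -4), (-4, 18, 2), … (4 more)
river cycle of g (length 14): (-10, 14, 4), (4, 18, -2), (-2, 18, 4), (4, 14, -10), (-10, 6, 8), (8, 10, -8), (-8, 6, 10), (10, 14, -4), (-4, 18, 2), (2, 18, -4), … (4 more)
cycles coincide ⇒ equivalent

yes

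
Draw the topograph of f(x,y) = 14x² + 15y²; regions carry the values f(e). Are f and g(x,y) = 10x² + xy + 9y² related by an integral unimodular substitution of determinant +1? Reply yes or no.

D₁ = -840, D₂ = -359
discriminants differ ⇒ not SL₂(ℤ)-equivalent

no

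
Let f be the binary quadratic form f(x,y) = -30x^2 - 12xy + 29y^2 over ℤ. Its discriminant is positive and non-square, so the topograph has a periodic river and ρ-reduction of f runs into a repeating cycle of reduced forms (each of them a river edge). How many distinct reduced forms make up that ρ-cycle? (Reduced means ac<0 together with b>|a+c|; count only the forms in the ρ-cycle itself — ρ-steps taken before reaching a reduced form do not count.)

D = 3624, ⌊√D⌋ = 60
descent: ρ → (29,12,-30)  [lands on river]
river: ρ → (-30,48,11)
river: ρ → (11,40,-46)
river: ρ → (-46,52,5)
river: ρ → (5,58,-13)
river: ρ → (-13,46,29)
ρ-cycle length = 6 (tail of 1 descent step not counted)

6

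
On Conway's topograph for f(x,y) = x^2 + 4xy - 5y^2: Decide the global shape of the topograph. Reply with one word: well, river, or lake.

D = b²−4ac = 4² − 4·1·(-5) = 36
D = 6² is a perfect square ⇒ form factors over ℤ ⇒ lakes

lake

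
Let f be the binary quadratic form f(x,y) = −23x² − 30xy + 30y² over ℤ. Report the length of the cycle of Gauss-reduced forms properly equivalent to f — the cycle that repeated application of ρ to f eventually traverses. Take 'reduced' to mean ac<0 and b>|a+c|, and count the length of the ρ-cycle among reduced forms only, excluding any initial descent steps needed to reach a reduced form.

D = 3660, ⌊√D⌋ = 60
descent: ρ → (30,30,-23)  [lands on river]
river: ρ → (-23,16,37)
river: ρ → (37,58,-2)
river: ρ → (-2,58,37)
river: ρ → (37,16,-23)
river: ρ → (-23,30,30)
ρ-cycle length = 6 (tail of 1 descent step not counted)

6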